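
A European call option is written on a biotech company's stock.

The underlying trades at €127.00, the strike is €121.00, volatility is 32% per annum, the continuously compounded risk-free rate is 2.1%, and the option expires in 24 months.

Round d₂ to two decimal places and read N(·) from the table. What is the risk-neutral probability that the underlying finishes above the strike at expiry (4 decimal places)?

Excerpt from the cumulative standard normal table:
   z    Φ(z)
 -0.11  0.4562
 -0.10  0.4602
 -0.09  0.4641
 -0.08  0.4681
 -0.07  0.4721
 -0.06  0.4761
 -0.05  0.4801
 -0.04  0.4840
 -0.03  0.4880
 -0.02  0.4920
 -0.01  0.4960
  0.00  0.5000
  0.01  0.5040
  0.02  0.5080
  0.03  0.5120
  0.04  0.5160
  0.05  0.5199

σ√T = 0.32 × 1.4142 = 0.4525
d₁ = [ln(127/121) + (0.021 + 0.32²/2)·2] / 0.4525 = [0.0484 + 0.1444] / 0.4525 = 0.4260 ≈ 0.43
d₂ = d₁ − σ√T = 0.4260 − 0.4525 = -0.0265 ≈ -0.03
Risk-neutral Pr[S_T > K] = N(d₂) = N(-0.03) = 0.4880

0.4880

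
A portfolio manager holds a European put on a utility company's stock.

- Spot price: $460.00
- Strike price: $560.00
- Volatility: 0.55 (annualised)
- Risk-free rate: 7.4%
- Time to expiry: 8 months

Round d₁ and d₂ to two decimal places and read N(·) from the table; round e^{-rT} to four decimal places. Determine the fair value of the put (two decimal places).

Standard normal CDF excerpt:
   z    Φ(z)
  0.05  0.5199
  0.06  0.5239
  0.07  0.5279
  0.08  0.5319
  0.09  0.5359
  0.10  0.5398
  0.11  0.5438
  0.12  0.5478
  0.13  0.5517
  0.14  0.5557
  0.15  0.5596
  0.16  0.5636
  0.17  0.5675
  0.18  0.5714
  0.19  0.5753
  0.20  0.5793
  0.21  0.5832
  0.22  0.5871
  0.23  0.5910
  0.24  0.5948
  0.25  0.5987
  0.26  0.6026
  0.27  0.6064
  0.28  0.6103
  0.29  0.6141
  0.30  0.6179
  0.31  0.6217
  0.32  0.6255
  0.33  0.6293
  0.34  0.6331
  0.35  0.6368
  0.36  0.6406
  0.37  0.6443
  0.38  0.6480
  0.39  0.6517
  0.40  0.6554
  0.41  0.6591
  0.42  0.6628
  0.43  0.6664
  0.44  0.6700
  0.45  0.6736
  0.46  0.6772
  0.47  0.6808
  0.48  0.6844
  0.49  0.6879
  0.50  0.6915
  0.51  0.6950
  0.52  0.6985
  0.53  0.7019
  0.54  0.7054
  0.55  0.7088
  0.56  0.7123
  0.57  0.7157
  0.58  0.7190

σ√T = 0.55 × 0.8165 = 0.4491
d₁ = [ln(460/560) + (0.074 + 0.55²/2)·0.6667] / 0.4491 = [-0.1967 + 0.1502] / 0.4491 = -0.1036 ⇒ -0.10
d₂ = d₁ − σ√T = -0.1036 − 0.4491 = -0.5527 ⇒ -0.55
exp(−rT) = exp(−0.074·0.6667) = 0.9519
P = 560·0.9519·N(0.55) − 460·N(0.10) = 560·0.9519·0.7088 − 460·0.5398 = 377.8358 − 248.3080 = 129.5278

$129.53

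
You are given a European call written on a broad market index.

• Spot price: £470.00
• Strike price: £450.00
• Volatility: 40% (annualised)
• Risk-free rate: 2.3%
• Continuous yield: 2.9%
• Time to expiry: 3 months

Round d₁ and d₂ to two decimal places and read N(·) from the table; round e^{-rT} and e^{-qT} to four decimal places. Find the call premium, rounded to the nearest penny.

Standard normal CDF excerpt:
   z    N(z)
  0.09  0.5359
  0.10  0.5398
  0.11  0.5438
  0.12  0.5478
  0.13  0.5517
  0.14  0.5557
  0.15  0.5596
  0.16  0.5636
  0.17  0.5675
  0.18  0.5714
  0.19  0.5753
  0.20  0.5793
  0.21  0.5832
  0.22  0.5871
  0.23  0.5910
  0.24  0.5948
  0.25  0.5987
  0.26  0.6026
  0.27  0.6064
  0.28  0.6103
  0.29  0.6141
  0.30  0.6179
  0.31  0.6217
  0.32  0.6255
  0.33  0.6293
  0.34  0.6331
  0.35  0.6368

£46.78

T = 0.25;  σ√T = 0.2000
d₁ = [ln(470/450) + (0.023 − 0.029 + 0.4²/2)·0.25] / 0.2000 = [0.0435 + 0.0185] / 0.2000 = 0.3099 ⇒ 0.31
d₂ = d₁ − σ√T = 0.3099 − 0.2000 = 0.1099 ⇒ 0.11
e^(−qT) = e^(−0.029·0.25) = 0.9928;  e^(−rT) = e^(−0.023·0.25) = 0.9943
C = 470·0.9928·N(0.31) − 450·0.9943·N(0.11) = 470·0.9928·0.6217 − 450·0.9943·0.5438 = 290.0952 − 243.3152 = 46.7800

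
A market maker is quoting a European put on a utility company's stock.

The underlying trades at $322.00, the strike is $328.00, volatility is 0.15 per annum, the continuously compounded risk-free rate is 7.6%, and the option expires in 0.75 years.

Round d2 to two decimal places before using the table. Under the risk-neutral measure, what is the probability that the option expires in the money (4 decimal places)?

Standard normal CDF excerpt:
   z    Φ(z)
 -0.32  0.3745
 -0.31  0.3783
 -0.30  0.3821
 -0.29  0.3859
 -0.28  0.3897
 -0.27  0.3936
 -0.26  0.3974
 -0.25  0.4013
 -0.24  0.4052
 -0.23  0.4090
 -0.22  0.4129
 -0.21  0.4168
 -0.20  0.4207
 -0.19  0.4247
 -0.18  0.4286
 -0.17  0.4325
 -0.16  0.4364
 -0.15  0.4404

σ√T = 0.15·√0.75 = 0.1299
d₁ = [ln(322/328) + (0.076 + ½·0.15²)·0.75] / (σ√T) = (-0.0185 + 0.0654) / 0.1299 = 0.3616 which rounds to 0.36
d₂ = 0.3616 − 0.1299 = 0.2317 which rounds to 0.23
Risk-neutral Pr[S_T < K] = N(−d₂) = N(-0.23) = 0.4090

0.4090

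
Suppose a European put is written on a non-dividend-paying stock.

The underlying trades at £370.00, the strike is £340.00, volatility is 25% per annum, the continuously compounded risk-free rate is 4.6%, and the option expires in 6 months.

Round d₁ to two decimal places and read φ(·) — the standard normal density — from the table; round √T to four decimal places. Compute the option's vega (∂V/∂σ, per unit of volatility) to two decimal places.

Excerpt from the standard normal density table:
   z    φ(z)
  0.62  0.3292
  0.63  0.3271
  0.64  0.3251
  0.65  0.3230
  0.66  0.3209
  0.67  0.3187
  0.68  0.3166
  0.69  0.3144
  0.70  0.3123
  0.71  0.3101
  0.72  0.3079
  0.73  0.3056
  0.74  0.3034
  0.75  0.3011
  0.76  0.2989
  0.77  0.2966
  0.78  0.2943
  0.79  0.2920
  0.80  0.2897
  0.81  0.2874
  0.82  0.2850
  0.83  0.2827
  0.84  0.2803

81.71

T = 0.5;  σ√T = 0.1768
d₁ = [ln(370/340) + (0.046 + 0.25²/2)·0.5] / 0.1768 = [0.0846 + 0.0386] / 0.1768 = 0.6968 → 0.70
√T = √0.5 = 0.7071
φ(d₁) = φ(0.70) = 0.3123
vega = S·φ(d₁)·√T = 370·0.3123·0.7071 = 81.7061
(Vega is the same for a European call and put with the same parameters.)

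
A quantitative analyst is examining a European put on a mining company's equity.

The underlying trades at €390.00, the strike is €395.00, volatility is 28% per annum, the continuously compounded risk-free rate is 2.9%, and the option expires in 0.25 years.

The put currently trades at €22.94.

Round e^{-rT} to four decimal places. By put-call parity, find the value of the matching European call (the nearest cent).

exp(−rT) = exp(−0.029·0.25) = 0.9928
Put-call parity: C − P = S − K·e^(−rT) = 390 − 395·0.9928 = 390 − 392.1560 = -2.1560
C = P + (C − P) = 22.94 + (-2.1560) = 20.7840

€20.78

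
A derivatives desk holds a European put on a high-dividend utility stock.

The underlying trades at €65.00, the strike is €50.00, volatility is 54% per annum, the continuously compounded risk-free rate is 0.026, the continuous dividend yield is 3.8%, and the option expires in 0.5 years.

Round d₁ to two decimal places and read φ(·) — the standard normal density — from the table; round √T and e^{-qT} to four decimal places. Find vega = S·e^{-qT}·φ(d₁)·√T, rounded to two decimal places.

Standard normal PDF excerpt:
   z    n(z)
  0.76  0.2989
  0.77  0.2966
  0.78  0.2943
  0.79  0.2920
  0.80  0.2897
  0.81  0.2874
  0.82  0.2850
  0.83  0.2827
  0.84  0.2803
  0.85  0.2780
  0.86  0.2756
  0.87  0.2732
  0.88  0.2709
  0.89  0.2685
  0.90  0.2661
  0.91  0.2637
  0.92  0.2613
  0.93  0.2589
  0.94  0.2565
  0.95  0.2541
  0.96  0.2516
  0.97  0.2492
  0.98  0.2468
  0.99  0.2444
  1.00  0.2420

12.43

σ√T = 0.54 × 0.7071 = 0.3818
d₁ = [ln(65/50) + (0.026 − 0.038 + 0.54²/2)·0.5] / 0.3818 = [0.2624 + 0.0669] / 0.3818 = 0.8623 → 0.86
√T = √0.5 = 0.7071
φ(d₁) = φ(0.86) = 0.2756
exp(−qT) = exp(−0.038·0.5) = 0.9812
vega = S·exp(−qT)·φ(d₁)·√T = 65·0.9812·0.2756·0.7071 = 12.4288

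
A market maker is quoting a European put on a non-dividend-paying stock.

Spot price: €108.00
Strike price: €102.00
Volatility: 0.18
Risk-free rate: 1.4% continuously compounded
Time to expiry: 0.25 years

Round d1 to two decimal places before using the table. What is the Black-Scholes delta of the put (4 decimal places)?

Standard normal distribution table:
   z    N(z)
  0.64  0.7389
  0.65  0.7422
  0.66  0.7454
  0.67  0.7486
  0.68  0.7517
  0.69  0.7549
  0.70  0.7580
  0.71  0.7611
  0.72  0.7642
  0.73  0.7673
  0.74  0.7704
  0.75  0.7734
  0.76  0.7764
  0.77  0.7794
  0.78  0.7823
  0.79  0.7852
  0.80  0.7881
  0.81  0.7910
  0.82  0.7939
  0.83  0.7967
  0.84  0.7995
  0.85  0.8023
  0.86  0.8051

T = 0.25;  σ√T = 0.0900
d₁ = [ln(108/102) + (0.014 + ½·0.18²)·0.25] / (σ√T) = (0.0572 + 0.0075) / 0.0900 = 0.7190 which rounds to 0.72
N(d₁) = N(0.72) = 0.7642
Δ_put = N(d₁) − 1 = 0.7642 − 1 = -0.2358

-0.2358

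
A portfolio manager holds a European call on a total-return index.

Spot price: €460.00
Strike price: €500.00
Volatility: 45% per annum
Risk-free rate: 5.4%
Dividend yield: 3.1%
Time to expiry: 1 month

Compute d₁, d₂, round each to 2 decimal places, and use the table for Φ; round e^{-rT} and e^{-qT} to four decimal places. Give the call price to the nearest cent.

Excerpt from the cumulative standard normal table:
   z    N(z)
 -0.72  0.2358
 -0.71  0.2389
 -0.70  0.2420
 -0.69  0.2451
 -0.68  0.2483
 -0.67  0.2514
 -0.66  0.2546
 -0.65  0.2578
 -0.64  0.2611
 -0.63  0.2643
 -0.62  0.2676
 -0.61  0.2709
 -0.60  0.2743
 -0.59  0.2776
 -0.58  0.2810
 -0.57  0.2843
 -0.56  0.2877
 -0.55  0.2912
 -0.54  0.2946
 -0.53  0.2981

€10.00

σ√T = 0.45·√0.08333 = 0.1299
d₁ = [ln(460/500) + (0.054 − 0.031 + ½·0.45²)·0.08333] / (σ√T) = (-0.0834 + 0.0104) / 0.1299 = -0.5622 which rounds to -0.56
d₂ = -0.5622 − 0.1299 = -0.6921 which rounds to -0.69
e^(−qT) = e^(−0.031·0.08333) = 0.9974;  e^(−rT) = e^(−0.054·0.08333) = 0.9955
N(d₁) = N(-0.56) = 0.2877;  N(d₂) = N(-0.69) = 0.2451
C = 460·0.9974·0.2877 − 500·0.9955·0.2451 = 131.9979 − 121.9985 = 9.9994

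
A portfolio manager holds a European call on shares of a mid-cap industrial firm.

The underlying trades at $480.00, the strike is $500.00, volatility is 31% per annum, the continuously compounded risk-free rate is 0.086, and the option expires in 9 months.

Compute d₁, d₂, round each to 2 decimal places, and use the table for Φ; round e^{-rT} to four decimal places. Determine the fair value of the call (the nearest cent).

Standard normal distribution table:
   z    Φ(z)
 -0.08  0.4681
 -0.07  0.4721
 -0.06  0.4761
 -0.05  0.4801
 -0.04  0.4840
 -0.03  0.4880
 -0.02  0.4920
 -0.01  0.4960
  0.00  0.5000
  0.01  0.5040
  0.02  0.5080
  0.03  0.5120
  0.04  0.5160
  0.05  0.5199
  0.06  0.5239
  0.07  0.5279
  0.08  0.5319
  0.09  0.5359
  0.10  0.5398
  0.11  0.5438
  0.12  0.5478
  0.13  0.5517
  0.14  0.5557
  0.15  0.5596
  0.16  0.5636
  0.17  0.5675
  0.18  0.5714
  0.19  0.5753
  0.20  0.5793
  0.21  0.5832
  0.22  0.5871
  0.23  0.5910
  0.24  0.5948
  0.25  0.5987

T = 0.75;  σ√T = 0.2685
d₁ = [ln(480/500) + (0.086 + 0.31²/2)·0.75] / 0.2685 = [-0.0408 + 0.1005] / 0.2685 = 0.2224 ⇒ 0.22
d₂ = d₁ − σ√T = 0.2224 − 0.2685 = -0.0460 ⇒ -0.05
exp(−rT) = exp(−0.086·0.75) = 0.9375
N(d₁) = N(0.22) = 0.5871;  N(d₂) = N(-0.05) = 0.4801
C = 480·0.5871 − 500·0.9375·0.4801 = 281.8080 − 225.0469 = 56.7611

$56.76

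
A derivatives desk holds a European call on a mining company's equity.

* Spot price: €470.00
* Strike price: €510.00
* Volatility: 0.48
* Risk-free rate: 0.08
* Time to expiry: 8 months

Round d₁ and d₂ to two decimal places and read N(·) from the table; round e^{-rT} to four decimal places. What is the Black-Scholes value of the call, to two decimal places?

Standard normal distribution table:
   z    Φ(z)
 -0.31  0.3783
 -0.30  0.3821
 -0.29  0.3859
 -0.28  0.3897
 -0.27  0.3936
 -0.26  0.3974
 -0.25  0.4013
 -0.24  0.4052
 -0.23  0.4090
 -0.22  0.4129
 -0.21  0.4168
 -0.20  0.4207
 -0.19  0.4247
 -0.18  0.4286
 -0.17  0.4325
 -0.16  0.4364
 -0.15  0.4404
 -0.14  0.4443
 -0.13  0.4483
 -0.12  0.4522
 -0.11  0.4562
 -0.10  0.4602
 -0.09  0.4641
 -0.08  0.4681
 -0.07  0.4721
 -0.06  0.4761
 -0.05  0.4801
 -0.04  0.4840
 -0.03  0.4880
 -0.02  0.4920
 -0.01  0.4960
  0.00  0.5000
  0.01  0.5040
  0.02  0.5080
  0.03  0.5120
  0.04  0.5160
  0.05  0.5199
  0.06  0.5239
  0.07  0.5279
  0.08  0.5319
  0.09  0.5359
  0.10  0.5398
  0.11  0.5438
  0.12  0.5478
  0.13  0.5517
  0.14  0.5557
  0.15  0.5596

€67.15

σ√T = 0.48 × 0.8165 = 0.3919
ln(S/K) + (r + σ²/2)T = ln(470/510) + (0.08 + 0.48²/2)·0.6667 = -0.0817 + 0.1301 = 0.0485
d₁ = 0.0485 / 0.3919 = 0.1236 → 0.12
d₂ = d₁ − σ√T = 0.1236 − 0.3919 = -0.2683 → -0.27
exp(−rT) = exp(−0.08·0.6667) = 0.9481
C = 470·N(0.12) − 510·0.9481·N(-0.27) = 470·0.5478 − 510·0.9481·0.3936 = 257.4660 − 190.3178 = 67.1482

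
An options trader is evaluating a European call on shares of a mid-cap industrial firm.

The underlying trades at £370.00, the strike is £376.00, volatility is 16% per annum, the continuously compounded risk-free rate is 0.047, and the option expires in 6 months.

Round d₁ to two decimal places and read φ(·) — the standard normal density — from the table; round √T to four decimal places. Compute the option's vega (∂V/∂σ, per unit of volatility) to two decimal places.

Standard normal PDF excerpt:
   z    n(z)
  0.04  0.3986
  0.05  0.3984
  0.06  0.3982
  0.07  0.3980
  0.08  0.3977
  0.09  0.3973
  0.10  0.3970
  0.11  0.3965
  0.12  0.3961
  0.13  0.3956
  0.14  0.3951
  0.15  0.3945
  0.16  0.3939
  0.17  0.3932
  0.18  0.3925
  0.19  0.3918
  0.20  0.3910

σ√T = 0.16·√0.5 = 0.1131
d₁ = [ln(370/376) + (0.047 + 0.16²/2)·0.5] / 0.1131 = [-0.0161 + 0.0299] / 0.1131 = 0.1221 ⇒ 0.12
√T = √0.5 = 0.7071
φ(d₁) = φ(0.12) = 0.3961
vega = S·φ(d₁)·√T = 370·0.3961·0.7071 = 103.6305

103.63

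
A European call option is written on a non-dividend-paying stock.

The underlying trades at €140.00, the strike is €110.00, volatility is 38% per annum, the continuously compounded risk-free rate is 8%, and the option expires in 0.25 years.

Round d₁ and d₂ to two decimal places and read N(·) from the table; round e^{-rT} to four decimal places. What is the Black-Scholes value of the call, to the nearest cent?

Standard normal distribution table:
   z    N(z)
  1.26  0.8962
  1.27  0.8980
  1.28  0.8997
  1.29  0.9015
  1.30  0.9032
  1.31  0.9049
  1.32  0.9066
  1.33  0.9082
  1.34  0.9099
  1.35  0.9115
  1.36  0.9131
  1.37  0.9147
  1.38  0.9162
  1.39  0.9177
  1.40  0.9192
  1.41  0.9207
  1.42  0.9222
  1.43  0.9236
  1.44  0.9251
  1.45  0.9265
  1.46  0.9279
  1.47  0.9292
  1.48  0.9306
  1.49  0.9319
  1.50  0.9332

T = 0.25;  σ√T = 0.1900
d₁ = [ln(140/110) + (0.08 + 0.38²/2)·0.25] / 0.1900 = [0.2412 + 0.0381] / 0.1900 = 1.4695 ≈ 1.47
d₂ = d₁ − σ√T = 1.4695 − 0.1900 = 1.2795 ≈ 1.28
e^(−rT) = e^(−0.08·0.25) = 0.9802
N(d₁) = N(1.47) = 0.9292;  N(d₂) = N(1.28) = 0.8997
C = 140·0.9292 − 110·0.9802·0.8997 = 130.0880 − 97.0075 = 33.0805

€33.08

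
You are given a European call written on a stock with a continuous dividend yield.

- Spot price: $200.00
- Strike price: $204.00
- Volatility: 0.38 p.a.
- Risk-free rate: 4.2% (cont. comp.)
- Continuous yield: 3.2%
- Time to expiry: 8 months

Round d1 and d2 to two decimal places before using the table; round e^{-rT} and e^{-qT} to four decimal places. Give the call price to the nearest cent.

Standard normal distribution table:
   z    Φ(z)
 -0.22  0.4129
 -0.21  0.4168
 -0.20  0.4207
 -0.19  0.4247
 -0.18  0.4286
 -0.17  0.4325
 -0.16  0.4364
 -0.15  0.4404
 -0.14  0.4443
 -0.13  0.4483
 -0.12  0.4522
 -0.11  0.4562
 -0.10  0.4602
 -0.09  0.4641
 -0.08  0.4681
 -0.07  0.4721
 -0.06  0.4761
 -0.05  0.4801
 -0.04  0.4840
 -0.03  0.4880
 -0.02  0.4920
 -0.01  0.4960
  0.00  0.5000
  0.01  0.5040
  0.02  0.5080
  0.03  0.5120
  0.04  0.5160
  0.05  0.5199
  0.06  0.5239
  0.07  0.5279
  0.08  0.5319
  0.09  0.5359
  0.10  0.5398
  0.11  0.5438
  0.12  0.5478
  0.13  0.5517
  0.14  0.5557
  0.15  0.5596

σ√T = 0.38·√0.6667 = 0.3103
d₁ = [ln(200/204) + (0.042 − 0.032 + ½·0.38²)·0.6667] / (σ√T) = (-0.0198 + 0.0548) / 0.3103 = 0.1128 which rounds to 0.11
d₂ = 0.1128 − 0.3103 = -0.1975 which rounds to -0.20
e^(−qT) = e^(−0.032·0.6667) = 0.9789;  e^(−rT) = e^(−0.042·0.6667) = 0.9724
N(d₁) = N(0.11) = 0.5438;  N(d₂) = N(-0.20) = 0.4207
C = 200·0.9789·0.5438 − 204·0.9724·0.4207 = 106.4652 − 83.4541 = 23.0111

$23.01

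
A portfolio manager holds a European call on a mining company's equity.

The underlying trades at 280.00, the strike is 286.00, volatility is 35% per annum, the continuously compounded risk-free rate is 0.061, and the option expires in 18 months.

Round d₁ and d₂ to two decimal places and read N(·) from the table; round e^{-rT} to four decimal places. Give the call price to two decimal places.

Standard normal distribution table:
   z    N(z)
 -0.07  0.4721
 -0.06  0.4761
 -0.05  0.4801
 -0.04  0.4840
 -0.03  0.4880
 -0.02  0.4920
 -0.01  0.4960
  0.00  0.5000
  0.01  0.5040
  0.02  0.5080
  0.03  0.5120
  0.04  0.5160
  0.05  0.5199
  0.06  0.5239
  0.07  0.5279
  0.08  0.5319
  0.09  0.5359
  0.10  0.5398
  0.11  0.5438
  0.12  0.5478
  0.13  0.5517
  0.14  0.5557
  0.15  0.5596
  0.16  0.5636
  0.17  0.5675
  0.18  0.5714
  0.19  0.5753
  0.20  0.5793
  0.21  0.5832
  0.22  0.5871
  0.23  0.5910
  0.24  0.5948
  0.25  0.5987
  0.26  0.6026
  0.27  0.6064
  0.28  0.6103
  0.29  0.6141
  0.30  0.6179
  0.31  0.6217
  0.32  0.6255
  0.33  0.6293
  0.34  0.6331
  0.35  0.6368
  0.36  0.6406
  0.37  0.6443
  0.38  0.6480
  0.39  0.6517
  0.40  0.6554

56.13

T = 1.5;  σ√T = 0.4287
ln(S/K) + (r + σ²/2)T = ln(280/286) + (0.061 + 0.35²/2)·1.5 = -0.0212 + 0.1834 = 0.1622
d₁ = 0.1622 / 0.4287 = 0.3783 which rounds to 0.38
d₂ = d₁ − σ√T = 0.3783 − 0.4287 = -0.0503 which rounds to -0.05
e^(−rT) = e^(−0.061·1.5) = 0.9126
C = 280·N(0.38) − 286·0.9126·N(-0.05) = 280·0.6480 − 286·0.9126·0.4801 = 181.4400 − 125.3078 = 56.1322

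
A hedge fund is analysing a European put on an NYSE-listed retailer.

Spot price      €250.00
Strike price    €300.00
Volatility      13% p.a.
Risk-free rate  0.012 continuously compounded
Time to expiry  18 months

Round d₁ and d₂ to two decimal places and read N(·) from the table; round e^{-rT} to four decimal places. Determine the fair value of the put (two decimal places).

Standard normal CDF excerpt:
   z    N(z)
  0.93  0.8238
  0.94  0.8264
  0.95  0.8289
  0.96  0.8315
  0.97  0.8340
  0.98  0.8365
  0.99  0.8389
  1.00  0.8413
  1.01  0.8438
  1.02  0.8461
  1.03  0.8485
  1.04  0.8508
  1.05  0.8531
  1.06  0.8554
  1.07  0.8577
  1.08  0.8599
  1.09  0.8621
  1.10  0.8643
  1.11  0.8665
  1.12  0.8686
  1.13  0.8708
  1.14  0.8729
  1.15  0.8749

σ√T = 0.13 × 1.2247 = 0.1592
d₁ = [ln(250/300) + (0.012 + 0.13²/2)·1.5] / 0.1592 = [-0.1823 + 0.0307] / 0.1592 = -0.9525 → -0.95
d₂ = d₁ − σ√T = -0.9525 − 0.1592 = -1.1117 → -1.11
exp(−rT) = exp(−0.012·1.5) = 0.9822
N(−d₂) = N(1.11) = 0.8665;  N(−d₁) = N(0.95) = 0.8289
P = 300·0.9822·0.8665 − 250·0.8289 = 255.3229 − 207.2250 = 48.0979

€48.10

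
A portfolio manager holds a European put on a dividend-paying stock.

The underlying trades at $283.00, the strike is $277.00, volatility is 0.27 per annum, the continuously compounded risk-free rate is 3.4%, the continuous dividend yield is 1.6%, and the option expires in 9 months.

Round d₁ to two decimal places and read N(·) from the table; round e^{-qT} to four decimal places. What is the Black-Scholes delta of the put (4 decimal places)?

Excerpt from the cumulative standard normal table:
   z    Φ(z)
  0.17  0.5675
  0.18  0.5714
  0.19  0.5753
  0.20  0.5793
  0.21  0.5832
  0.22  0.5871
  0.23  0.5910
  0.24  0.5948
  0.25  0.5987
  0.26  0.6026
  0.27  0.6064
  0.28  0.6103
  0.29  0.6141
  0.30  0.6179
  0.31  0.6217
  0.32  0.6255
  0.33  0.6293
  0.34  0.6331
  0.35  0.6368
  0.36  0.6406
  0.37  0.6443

-0.3889

σ√T = 0.27·√0.75 = 0.2338
d₁ = [ln(283/277) + (0.034 − 0.016 + 0.27²/2)·0.75] / 0.2338 = [0.0214 + 0.0408] / 0.2338 = 0.2663 → 0.27
N(d₁) = N(0.27) = 0.6064
Δ_put = e^(−qT)·(N(d₁) − 1) = 0.9881·(0.6064 − 1) = -0.3889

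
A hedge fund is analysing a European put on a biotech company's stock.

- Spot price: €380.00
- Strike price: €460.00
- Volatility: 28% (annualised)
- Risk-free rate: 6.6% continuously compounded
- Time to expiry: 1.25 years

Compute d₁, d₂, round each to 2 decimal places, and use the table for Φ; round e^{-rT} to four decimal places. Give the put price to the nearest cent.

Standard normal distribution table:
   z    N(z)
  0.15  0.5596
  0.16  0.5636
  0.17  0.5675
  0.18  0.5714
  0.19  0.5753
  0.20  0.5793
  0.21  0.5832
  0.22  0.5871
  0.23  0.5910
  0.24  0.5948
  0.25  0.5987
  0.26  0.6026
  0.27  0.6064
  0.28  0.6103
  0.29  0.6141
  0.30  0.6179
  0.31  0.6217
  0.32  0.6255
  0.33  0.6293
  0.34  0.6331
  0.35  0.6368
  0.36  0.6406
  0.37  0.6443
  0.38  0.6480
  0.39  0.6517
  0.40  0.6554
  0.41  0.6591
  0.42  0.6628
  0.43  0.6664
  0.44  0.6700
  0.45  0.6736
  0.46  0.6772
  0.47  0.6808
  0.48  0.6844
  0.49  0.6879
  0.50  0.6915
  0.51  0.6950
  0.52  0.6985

€74.28

T = 1.25;  σ√T = 0.3130
d₁ = [ln(380/460) + (0.066 + ½·0.28²)·1.25] / (σ√T) = (-0.1911 + 0.1315) / 0.3130 = -0.1902 which rounds to -0.19
d₂ = -0.1902 − 0.3130 = -0.5033 which rounds to -0.50
e^(−rT) = e^(−0.066·1.25) = 0.9208
N(−d₂) = N(0.50) = 0.6915;  N(−d₁) = N(0.19) = 0.5753
P = 460·0.9208·0.6915 − 380·0.5753 = 292.8973 − 218.6140 = 74.2833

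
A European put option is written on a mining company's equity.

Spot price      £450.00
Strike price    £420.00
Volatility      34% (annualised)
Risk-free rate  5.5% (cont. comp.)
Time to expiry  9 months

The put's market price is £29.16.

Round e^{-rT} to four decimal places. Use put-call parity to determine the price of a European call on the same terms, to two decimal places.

£76.13

e^(−rT) = e^(−0.055·0.75) = 0.9596
Put-call parity: C − P = S − K·e^(−rT) = 450 − 420·0.9596 = 450 − 403.0320 = 46.9680
C = P + (C − P) = 29.16 + (46.9680) = 76.1280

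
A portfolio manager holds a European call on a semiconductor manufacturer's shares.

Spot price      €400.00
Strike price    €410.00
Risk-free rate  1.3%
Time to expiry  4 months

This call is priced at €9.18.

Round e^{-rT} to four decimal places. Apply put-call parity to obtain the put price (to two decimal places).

e^(−rT) = e^(−0.013·0.3333) = 0.9957
Put-call parity: C − P = S − K·e^(−rT) = 400 − 410·0.9957 = 400 − 408.2370 = -8.2370
P = C − (C − P) = 9.18 − (-8.2370) = 17.4170

€17.42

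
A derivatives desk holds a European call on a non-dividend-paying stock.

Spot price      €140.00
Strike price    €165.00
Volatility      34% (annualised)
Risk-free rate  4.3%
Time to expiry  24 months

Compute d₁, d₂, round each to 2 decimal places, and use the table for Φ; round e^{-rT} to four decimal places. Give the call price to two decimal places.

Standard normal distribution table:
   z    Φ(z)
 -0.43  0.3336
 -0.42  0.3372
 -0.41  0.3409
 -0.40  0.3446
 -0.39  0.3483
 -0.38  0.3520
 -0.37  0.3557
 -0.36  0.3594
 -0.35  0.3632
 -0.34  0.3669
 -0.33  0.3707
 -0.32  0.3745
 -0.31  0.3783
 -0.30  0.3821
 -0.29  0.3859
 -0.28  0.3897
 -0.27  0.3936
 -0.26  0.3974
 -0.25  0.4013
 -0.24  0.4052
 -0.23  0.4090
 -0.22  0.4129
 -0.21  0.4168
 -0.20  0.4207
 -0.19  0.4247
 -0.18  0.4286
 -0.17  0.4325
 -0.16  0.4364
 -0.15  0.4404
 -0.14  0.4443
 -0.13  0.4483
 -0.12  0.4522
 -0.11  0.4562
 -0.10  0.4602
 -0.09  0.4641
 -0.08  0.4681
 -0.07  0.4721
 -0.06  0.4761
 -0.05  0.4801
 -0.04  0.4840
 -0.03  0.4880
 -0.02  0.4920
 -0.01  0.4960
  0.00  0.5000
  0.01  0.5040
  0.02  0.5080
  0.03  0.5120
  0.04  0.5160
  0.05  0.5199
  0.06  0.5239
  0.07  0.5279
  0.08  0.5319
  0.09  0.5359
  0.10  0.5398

σ√T = 0.34·√2 = 0.4808
d₁ = [ln(140/165) + (0.043 + ½·0.34²)·2] / (σ√T) = (-0.1643 + 0.2016) / 0.4808 = 0.0776 which rounds to 0.08
d₂ = 0.0776 − 0.4808 = -0.4033 which rounds to -0.40
e^(−rT) = e^(−0.043·2) = 0.9176
N(d₁) = N(0.08) = 0.5319;  N(d₂) = N(-0.40) = 0.3446
C = 140·0.5319 − 165·0.9176·0.3446 = 74.4660 − 52.1738 = 22.2922

€22.29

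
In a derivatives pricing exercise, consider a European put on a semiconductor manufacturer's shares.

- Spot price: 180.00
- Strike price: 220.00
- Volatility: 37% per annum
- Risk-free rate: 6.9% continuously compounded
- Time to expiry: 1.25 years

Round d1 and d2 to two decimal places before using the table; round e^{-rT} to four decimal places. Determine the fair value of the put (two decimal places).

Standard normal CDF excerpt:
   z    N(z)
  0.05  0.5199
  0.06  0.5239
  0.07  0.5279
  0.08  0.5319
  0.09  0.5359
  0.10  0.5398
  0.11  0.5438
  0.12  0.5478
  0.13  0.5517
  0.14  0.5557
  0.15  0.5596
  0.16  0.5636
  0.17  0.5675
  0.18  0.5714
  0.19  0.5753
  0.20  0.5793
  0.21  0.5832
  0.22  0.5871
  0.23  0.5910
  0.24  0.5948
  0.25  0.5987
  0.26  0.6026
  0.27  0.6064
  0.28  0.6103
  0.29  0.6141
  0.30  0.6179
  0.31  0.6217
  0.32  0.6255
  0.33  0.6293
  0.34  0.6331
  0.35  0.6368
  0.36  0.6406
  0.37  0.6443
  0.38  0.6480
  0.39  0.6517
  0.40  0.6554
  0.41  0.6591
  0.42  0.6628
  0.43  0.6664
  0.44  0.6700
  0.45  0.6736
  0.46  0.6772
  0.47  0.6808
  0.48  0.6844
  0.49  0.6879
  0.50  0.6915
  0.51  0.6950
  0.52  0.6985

σ√T = 0.37 × 1.1180 = 0.4137
ln(S/K) + (r + σ²/2)T = ln(180/220) + (0.069 + 0.37²/2)·1.25 = -0.2007 + 0.1718 = -0.0289
d₁ = -0.0289 / 0.4137 = -0.0698 ≈ -0.07
d₂ = d₁ − σ√T = -0.0698 − 0.4137 = -0.4834 ≈ -0.48
exp(−rT) = exp(−0.069·1.25) = 0.9174
N(−d₂) = N(0.48) = 0.6844;  N(−d₁) = N(0.07) = 0.5279
P = 220·0.9174·0.6844 − 180·0.5279 = 138.1311 − 95.0220 = 43.1091

43.11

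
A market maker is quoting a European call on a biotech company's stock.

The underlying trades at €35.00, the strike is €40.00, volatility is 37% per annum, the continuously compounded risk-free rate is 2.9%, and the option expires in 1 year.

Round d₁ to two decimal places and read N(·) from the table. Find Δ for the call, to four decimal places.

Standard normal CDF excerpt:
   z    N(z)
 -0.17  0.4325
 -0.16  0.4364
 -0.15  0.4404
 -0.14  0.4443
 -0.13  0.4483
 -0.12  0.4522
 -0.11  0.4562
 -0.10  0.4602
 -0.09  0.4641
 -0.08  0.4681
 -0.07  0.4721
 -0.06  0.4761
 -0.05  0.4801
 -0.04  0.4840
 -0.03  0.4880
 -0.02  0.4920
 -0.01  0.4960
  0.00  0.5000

σ√T = 0.37 × 1.0000 = 0.3700
d₁ = [ln(35/40) + (0.029 + ½·0.37²)·1] / (σ√T) = (-0.1335 + 0.0974) / 0.3700 = -0.0975 ≈ -0.10
N(d₁) = N(-0.10) = 0.4602
Δ_call = N(d₁) = 0.4602

0.4602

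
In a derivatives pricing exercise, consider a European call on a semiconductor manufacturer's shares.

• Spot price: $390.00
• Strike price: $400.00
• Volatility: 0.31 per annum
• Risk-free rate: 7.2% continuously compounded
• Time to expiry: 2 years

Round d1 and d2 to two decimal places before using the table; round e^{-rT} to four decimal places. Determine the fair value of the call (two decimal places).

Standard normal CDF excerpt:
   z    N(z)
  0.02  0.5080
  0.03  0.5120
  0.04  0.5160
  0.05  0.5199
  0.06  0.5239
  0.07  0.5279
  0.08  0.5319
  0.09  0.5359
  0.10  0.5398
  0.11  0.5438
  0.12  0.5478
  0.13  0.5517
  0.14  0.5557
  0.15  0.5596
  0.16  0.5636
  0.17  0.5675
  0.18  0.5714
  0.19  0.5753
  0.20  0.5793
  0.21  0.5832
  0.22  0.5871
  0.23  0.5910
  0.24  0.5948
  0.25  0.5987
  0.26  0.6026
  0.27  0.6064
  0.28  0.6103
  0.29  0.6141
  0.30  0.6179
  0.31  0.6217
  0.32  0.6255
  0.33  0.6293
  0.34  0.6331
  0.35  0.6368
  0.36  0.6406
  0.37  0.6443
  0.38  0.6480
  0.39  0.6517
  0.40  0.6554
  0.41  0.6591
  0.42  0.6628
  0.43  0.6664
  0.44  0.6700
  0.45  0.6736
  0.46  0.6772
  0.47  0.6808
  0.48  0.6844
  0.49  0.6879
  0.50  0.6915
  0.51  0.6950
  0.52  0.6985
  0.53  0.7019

T = 2;  σ√T = 0.4384
ln(S/K) + (r + σ²/2)T = ln(390/400) + (0.072 + 0.31²/2)·2 = -0.0253 + 0.2401 = 0.2148
d₁ = 0.2148 / 0.4384 = 0.4899 which rounds to 0.49
d₂ = d₁ − σ√T = 0.4899 − 0.4384 = 0.0515 which rounds to 0.05
exp(−rT) = exp(−0.072·2) = 0.8659
N(d₁) = N(0.49) = 0.6879;  N(d₂) = N(0.05) = 0.5199
C = 390·0.6879 − 400·0.8659·0.5199 = 268.2810 − 180.0726 = 88.2084

$88.21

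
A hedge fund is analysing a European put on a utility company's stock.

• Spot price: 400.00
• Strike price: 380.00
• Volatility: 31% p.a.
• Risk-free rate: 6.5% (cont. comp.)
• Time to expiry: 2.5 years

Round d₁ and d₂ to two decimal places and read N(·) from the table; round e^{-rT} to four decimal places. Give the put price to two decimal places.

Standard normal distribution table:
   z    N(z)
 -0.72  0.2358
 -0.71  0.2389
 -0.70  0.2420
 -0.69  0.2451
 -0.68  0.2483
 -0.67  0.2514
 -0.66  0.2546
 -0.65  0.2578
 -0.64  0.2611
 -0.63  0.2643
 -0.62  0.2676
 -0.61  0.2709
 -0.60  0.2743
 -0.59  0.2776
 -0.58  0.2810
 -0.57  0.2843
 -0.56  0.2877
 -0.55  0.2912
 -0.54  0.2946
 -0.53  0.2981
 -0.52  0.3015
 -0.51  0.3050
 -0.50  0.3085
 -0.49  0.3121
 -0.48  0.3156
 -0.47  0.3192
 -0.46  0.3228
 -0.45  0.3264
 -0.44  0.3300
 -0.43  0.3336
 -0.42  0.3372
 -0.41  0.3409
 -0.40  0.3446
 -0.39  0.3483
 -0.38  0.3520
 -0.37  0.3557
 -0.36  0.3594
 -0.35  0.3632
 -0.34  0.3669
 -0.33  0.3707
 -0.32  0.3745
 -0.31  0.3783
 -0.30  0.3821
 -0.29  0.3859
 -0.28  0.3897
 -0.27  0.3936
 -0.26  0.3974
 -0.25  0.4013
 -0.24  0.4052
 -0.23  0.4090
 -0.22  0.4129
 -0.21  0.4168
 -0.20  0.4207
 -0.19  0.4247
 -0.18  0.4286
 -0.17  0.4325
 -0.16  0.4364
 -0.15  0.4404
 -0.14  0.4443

σ√T = 0.31·√2.5 = 0.4902
d₁ = [ln(400/380) + (0.065 + 0.31²/2)·2.5] / 0.4902 = [0.0513 + 0.2826] / 0.4902 = 0.6813 → 0.68
d₂ = d₁ − σ√T = 0.6813 − 0.4902 = 0.1911 → 0.19
exp(−rT) = exp(−0.065·2.5) = 0.8500
N(−d₂) = N(-0.19) = 0.4247;  N(−d₁) = N(-0.68) = 0.2483
P = 380·0.8500·0.4247 − 400·0.2483 = 137.1781 − 99.3200 = 37.8581

37.86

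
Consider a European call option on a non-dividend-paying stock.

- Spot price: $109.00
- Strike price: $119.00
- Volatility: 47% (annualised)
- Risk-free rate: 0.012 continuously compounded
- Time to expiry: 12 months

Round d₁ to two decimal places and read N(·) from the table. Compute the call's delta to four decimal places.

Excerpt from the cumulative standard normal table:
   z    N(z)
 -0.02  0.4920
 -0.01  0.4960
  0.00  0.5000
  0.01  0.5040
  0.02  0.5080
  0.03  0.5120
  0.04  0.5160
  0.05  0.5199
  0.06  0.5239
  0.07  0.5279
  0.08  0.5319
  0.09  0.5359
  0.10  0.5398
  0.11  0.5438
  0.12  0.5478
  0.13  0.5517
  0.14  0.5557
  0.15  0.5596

σ√T = 0.47 × 1.0000 = 0.4700
d₁ = [ln(109/119) + (0.012 + 0.47²/2)·1] / 0.4700 = [-0.0878 + 0.1224] / 0.4700 = 0.0738 ⇒ 0.07
N(d₁) = N(0.07) = 0.5279
Δ_call = N(d₁) = 0.5279

0.5279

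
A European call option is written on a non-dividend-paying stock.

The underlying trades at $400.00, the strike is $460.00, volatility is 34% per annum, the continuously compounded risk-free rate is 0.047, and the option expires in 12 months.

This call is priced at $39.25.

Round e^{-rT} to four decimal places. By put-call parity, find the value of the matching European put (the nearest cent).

$78.14

exp(−rT) = exp(−0.047·1) = 0.9541
Put-call parity: C − P = S − K·e^(−rT) = 400 − 460·0.9541 = 400 − 438.8860 = -38.8860
P = C − (C − P) = 39.25 − (-38.8860) = 78.1360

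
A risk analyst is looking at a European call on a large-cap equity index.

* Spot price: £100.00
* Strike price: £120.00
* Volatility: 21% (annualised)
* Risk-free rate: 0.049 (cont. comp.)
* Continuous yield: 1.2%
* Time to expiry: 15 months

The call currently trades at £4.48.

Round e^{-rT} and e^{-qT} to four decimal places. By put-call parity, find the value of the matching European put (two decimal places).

e^(−qT) = e^(−0.012·1.25) = 0.9851;  e^(−rT) = e^(−0.049·1.25) = 0.9406
Put-call parity: C − P = S·e^(−qT) − K·e^(−rT) = 100·0.9851 − 120·0.9406 = 98.5100 − 112.8720 = -14.3620
P = C − (C − P) = 4.48 − (-14.3620) = 18.8420

£18.84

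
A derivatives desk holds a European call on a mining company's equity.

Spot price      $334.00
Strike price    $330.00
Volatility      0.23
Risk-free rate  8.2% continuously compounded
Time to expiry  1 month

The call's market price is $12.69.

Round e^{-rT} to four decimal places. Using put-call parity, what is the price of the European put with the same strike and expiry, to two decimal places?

exp(−rT) = exp(−0.082·0.08333) = 0.9932
Put-call parity: C − P = S − K·e^(−rT) = 334 − 330·0.9932 = 334 − 327.7560 = 6.2440
P = C − (C − P) = 12.69 − (6.2440) = 6.4460

$6.45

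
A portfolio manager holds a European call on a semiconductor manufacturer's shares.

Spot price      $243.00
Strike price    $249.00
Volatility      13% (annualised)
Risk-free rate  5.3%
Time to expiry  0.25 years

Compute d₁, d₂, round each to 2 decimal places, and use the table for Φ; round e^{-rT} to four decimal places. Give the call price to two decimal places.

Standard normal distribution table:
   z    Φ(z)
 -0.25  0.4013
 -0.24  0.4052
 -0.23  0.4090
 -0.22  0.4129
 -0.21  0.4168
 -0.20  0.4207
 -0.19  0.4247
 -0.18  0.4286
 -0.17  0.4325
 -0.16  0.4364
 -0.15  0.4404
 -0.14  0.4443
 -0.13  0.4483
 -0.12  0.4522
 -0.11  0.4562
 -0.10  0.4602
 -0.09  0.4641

σ√T = 0.13·√0.25 = 0.0650
ln(S/K) + (r + σ²/2)T = ln(243/249) + (0.053 + 0.13²/2)·0.25 = -0.0244 + 0.0154 = -0.0090
d₁ = -0.0090 / 0.0650 = -0.1389 which rounds to -0.14
d₂ = d₁ − σ√T = -0.1389 − 0.0650 = -0.2039 which rounds to -0.20
e^(−rT) = e^(−0.053·0.25) = 0.9868
C = 243·N(-0.14) − 249·0.9868·N(-0.20) = 243·0.4443 − 249·0.9868·0.4207 = 107.9649 − 103.3715 = 4.5934

$4.59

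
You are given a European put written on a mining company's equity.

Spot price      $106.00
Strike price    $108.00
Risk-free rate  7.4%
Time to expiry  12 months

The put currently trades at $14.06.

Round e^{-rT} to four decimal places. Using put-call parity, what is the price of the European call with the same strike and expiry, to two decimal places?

exp(−rT) = exp(−0.074·1) = 0.9287
Put-call parity: C − P = S − K·e^(−rT) = 106 − 108·0.9287 = 106 − 100.2996 = 5.7004
C = P + (C − P) = 14.06 + (5.7004) = 19.7604

$19.76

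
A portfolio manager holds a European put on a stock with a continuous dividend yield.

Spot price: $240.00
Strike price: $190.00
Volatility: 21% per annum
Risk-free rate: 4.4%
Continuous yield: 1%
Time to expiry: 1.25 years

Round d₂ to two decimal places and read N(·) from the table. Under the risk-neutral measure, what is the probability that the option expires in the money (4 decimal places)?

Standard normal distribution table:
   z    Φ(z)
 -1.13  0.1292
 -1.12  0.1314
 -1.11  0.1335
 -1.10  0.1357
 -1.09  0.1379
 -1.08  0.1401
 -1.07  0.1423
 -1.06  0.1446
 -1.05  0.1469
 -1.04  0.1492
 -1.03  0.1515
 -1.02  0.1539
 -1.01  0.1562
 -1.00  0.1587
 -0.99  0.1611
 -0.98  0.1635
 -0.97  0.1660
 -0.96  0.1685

0.1446

T = 1.25;  σ√T = 0.2348
d₁ = [ln(240/190) + (0.044 − 0.01 + ½·0.21²)·1.25] / (σ√T) = (0.2336 + 0.0701) / 0.2348 = 1.2934 → 1.29
d₂ = 1.2934 − 0.2348 = 1.0586 → 1.06
Risk-neutral Pr[S_T < K] = N(−d₂) = N(-1.06) = 0.1446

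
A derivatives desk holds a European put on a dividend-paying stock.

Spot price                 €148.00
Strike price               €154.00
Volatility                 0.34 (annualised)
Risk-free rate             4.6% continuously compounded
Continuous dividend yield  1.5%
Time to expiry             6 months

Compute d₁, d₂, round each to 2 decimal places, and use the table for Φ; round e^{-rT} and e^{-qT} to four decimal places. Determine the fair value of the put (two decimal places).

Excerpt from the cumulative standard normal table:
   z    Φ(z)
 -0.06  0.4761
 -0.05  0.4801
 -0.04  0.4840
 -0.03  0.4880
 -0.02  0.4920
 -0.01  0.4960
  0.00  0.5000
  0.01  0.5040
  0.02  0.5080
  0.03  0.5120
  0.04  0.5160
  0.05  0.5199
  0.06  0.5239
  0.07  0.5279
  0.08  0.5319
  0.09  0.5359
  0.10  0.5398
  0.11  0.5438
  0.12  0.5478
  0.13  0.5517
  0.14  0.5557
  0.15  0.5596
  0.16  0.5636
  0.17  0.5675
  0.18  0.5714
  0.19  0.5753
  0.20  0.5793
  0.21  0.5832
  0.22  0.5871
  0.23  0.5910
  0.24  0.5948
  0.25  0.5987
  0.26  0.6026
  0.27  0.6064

σ√T = 0.34 × 0.7071 = 0.2404
d₁ = [ln(148/154) + (0.046 − 0.015 + ½·0.34²)·0.5] / (σ√T) = (-0.0397 + 0.0444) / 0.2404 = 0.0194 ⇒ 0.02
d₂ = 0.0194 − 0.2404 = -0.2210 ⇒ -0.22
exp(−qT) = exp(−0.015·0.5) = 0.9925;  exp(−rT) = exp(−0.046·0.5) = 0.9773
N(−d₂) = N(0.22) = 0.5871;  N(−d₁) = N(-0.02) = 0.4920
P = 154·0.9773·0.5871 − 148·0.9925·0.4920 = 88.3610 − 72.2699 = 16.0911

€16.09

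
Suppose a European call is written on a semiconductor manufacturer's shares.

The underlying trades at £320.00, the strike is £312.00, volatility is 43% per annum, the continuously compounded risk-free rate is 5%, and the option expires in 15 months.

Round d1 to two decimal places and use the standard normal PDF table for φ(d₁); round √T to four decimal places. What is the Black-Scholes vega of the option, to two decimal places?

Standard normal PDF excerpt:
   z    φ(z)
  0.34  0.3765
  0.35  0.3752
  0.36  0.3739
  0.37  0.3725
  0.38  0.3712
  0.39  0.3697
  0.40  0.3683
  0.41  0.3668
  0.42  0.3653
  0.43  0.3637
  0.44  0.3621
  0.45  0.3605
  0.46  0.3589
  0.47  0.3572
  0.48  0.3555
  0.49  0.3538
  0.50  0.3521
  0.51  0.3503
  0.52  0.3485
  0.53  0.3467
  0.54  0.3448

σ√T = 0.43·√1.25 = 0.4808
d₁ = [ln(320/312) + (0.05 + ½·0.43²)·1.25] / (σ√T) = (0.0253 + 0.1781) / 0.4808 = 0.4230 ≈ 0.42
√T = √1.25 = 1.1180
φ(d₁) = φ(0.42) = 0.3653
vega = S·φ(d₁)·√T = 320·0.3653·1.1180 = 130.6897

130.69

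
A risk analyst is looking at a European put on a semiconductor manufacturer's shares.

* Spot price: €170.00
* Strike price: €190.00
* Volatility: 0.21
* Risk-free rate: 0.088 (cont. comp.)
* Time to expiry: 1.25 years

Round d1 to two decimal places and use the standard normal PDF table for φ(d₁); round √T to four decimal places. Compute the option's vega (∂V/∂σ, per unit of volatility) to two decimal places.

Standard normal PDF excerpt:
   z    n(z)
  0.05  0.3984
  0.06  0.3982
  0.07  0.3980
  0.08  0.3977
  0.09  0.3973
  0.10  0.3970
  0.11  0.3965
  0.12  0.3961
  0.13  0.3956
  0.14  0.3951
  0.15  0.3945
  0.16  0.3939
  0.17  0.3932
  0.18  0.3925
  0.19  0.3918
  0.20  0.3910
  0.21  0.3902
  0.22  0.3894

T = 1.25;  σ√T = 0.2348
d₁ = [ln(170/190) + (0.088 + 0.21²/2)·1.25] / 0.2348 = [-0.1112 + 0.1376] / 0.2348 = 0.1122 ⇒ 0.11
√T = √1.25 = 1.1180
φ(d₁) = φ(0.11) = 0.3965
vega = S·φ(d₁)·√T = 170·0.3965·1.1180 = 75.3588
(Vega is the same for a European call and put with the same parameters.)

75.36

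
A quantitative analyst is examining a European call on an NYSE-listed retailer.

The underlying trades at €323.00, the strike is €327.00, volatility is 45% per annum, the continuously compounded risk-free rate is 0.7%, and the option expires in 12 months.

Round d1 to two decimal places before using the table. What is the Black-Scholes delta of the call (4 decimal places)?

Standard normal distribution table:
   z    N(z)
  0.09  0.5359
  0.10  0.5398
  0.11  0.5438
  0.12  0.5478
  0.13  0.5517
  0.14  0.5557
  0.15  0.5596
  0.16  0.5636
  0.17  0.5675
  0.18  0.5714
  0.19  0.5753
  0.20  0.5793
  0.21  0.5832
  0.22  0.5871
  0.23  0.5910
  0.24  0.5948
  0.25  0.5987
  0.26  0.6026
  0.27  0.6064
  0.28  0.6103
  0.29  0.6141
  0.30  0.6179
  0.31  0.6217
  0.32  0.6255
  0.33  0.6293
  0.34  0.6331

T = 1;  σ√T = 0.4500
d₁ = [ln(323/327) + (0.007 + 0.45²/2)·1] / 0.4500 = [-0.0123 + 0.1083] / 0.4500 = 0.2132 which rounds to 0.21
N(d₁) = N(0.21) = 0.5832
Δ_call = N(d₁) = 0.5832

0.5832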